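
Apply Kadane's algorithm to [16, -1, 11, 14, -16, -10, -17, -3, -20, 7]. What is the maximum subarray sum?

Using Kadane's algorithm on [16, -1, 11, 14, -16, -10, -17, -3, -20, 7]:

Scanning through the array:
Position 1 (value -1): max_ending_here = 15, max_so_far = 16
Position 2 (value 11): max_ending_here = 26, max_so_far = 26
Position 3 (value 14): max_ending_here = 40, max_so_far = 40
Position 4 (value -16): max_ending_here = 24, max_so_far = 40
Position 5 (value -10): max_ending_here = 14, max_so_far = 40
Position 6 (value -17): max_ending_here = -3, max_so_far = 40
Position 7 (value -3): max_ending_here = -3, max_so_far = 40
Position 8 (value -20): max_ending_here = -20, max_so_far = 40
Position 9 (value 7): max_ending_here = 7, max_so_far = 40

Maximum subarray: [16, -1, 11, 14]
Maximum sum: 40

The maximum subarray is [16, -1, 11, 14] with sum 40. This subarray runs from index 0 to index 3.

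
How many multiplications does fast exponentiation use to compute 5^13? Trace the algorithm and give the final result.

Computing 5^13 by squaring (build up from 5^1; each line after the first costs one multiplication):

5^1 = 5
5^2 = (5^1)^2 = 5^2 = 25
5^3 = 5 * 5^2 = 5 * 25 = 125
5^6 = (5^3)^2 = 125^2 = 15625
5^12 = (5^6)^2 = 15625^2 = 244140625
5^13 = 5 * 5^12 = 5 * 244140625 = 1220703125

Result: 1220703125
Multiplications needed: 5 (5 lines after 5^1)

5^13 = 1220703125. Using exponentiation by squaring, this requires 5 multiplications. The key idea: if the exponent is even, square the half-power; if odd, multiply by the base once.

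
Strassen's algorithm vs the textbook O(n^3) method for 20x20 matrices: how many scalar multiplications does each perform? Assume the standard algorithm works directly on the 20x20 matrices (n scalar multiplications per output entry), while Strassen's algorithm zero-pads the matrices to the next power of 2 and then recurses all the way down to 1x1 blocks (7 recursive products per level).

Matrix multiplication for 20x20 matrices:

Strassen's algorithm requires power-of-2 dimensions. Pad 20x20 to 32x32 (next power of 2).

Standard algorithm: 20^3 = 8000 multiplications
Strassen's algorithm: 7^(log2(32)) = 7^5 = 16807 multiplications
Difference: 8000 - 16807 = -8807 (Strassen uses MORE here due to padding overhead — for small or just-over-power-of-2 n, padding can outweigh the per-level savings)

Standard: 8000 multiplications (20^3). Strassen: 16807 multiplications (7^5, after padding to 32x32). Strassen reduces 8 recursive multiplications to 7 at each level.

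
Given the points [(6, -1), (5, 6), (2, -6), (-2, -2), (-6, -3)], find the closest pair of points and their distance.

Computing all pairwise distances among 5 points:

d((6, -1), (5, 6)) = 7.0711
d((6, -1), (2, -6)) = 6.4031
d((6, -1), (-2, -2)) = 8.0623
d((6, -1), (-6, -3)) = 12.1655
d((5, 6), (2, -6)) = 12.3693
d((5, 6), (-2, -2)) = 10.6301
d((5, 6), (-6, -3)) = 14.2127
d((2, -6), (-2, -2)) = 5.6569
d((2, -6), (-6, -3)) = 8.544
d((-2, -2), (-6, -3)) = 4.1231 <-- minimum

Closest pair: (-2, -2) and (-6, -3) with distance 4.1231

The closest pair is (-2, -2) and (-6, -3) with Euclidean distance 4.1231. For 5 points, brute-force pairwise comparison is shown above. For large n, the divide-and-conquer algorithm (sort by x, recurse on halves, check the dividing strip) achieves O(n log n).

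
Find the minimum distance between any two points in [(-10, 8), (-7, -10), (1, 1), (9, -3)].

Computing all pairwise distances among 4 points:

d((-10, 8), (-7, -10)) = 18.2483
d((-10, 8), (1, 1)) = 13.0384
d((-10, 8), (9, -3)) = 21.9545
d((-7, -10), (1, 1)) = 13.6015
d((-7, -10), (9, -3)) = 17.4642
d((1, 1), (9, -3)) = 8.9443 <-- minimum

Closest pair: (1, 1) and (9, -3) with distance 8.9443

The closest pair is (1, 1) and (9, -3) with Euclidean distance 8.9443. For 4 points, brute-force pairwise comparison is shown above. For large n, the divide-and-conquer algorithm (sort by x, recurse on halves, check the dividing strip) achieves O(n log n).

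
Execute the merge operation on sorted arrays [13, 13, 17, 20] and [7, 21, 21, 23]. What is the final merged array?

Merging process:

Compare 13 vs 7: take 7 from right. Merged: [7]
Compare 13 vs 21: take 13 from left. Merged: [7, 13]
Compare 13 vs 21: take 13 from left. Merged: [7, 13, 13]
Compare 17 vs 21: take 17 from left. Merged: [7, 13, 13, 17]
Compare 20 vs 21: take 20 from left. Merged: [7, 13, 13, 17, 20]
Append remaining from right: [21, 21, 23]. Merged: [7, 13, 13, 17, 20, 21, 21, 23]

Final merged array: [7, 13, 13, 17, 20, 21, 21, 23]
Total comparisons: 5

The merged array is [7, 13, 13, 17, 20, 21, 21, 23], requiring 5 comparisons. The merge step runs in O(n) time where n is the total number of elements.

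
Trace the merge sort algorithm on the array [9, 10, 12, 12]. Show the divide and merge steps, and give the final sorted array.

Merge sort trace:

Split: [9, 10, 12, 12] -> [9, 10] and [12, 12]
  Split: [9, 10] -> [9] and [10]
  Merge: [9] + [10] -> [9, 10]
  Split: [12, 12] -> [12] and [12]
  Merge: [12] + [12] -> [12, 12]
Merge: [9, 10] + [12, 12] -> [9, 10, 12, 12]

Final sorted array: [9, 10, 12, 12]

The merge sort proceeds by recursively splitting the array and merging sorted halves.
After all merges, the sorted array is [9, 10, 12, 12].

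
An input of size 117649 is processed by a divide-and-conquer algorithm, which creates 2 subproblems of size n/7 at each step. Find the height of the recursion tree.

For divide and conquer with division factor 7:

Problem sizes at each level:
Level 0: 117649
Level 1: 16807
Level 2: 2401
Level 3: 343
Level 4: 49
Level 5: 7
Level 6: 1

The root is level 0 and the size-1 base case is level 6 (the tree spans levels 0 through 6, i.e. 7 levels counting the root), so the depth is the number of divisions: log_7(117649) = 6

The recursion tree depth is log_7(117649) = 6. At each level, the problem size is divided by 7, so it takes 6 divisions to reduce to a base case of size 1. The algorithm makes 2 recursive calls at each level.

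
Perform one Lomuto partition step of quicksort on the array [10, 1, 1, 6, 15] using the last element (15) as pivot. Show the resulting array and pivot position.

Lomuto partition with pivot = 15:

Initial array: [10, 1, 1, 6, 15]

arr[0]=10 <= 15: swap with position 0, array becomes [10, 1, 1, 6, 15]
arr[1]=1 <= 15: swap with position 1, array becomes [10, 1, 1, 6, 15]
arr[2]=1 <= 15: swap with position 2, array becomes [10, 1, 1, 6, 15]
arr[3]=6 <= 15: swap with position 3, array becomes [10, 1, 1, 6, 15]

Place pivot at position 4: [10, 1, 1, 6, 15]
Pivot position: 4

After partitioning with pivot 15, the array becomes [10, 1, 1, 6, 15]. The pivot is placed at index 4. All elements to the left of the pivot are <= 15, and all elements to the right are > 15.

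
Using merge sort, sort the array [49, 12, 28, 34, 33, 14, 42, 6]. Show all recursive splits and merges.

Merge sort trace:

Split: [49, 12, 28, 34, 33, 14, 42, 6] -> [49, 12, 28, 34] and [33, 14, 42, 6]
  Split: [49, 12, 28, 34] -> [49, 12] and [28, 34]
    Split: [49, 12] -> [49] and [12]
    Merge: [49] + [12] -> [12, 49]
    Split: [28, 34] -> [28] and [34]
    Merge: [28] + [34] -> [28, 34]
  Merge: [12, 49] + [28, 34] -> [12, 28, 34, 49]
  Split: [33, 14, 42, 6] -> [33, 14] and [42, 6]
    Split: [33, 14] -> [33] and [14]
    Merge: [33] + [14] -> [14, 33]
    Split: [42, 6] -> [42] and [6]
    Merge: [42] + [6] -> [6, 42]
  Merge: [14, 33] + [6, 42] -> [6, 14, 33, 42]
Merge: [12, 28, 34, 49] + [6, 14, 33, 42] -> [6, 12, 14, 28, 33, 34, 42, 49]

Final sorted array: [6, 12, 14, 28, 33, 34, 42, 49]

The merge sort proceeds by recursively splitting the array and merging sorted halves.
After all merges, the sorted array is [6, 12, 14, 28, 33, 34, 42, 49].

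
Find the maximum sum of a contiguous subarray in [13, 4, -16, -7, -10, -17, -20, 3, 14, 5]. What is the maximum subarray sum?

Using Kadane's algorithm on [13, 4, -16, -7, -10, -17, -20, 3, 14, 5]:

Scanning through the array:
Position 1 (value 4): max_ending_here = 17, max_so_far = 17
Position 2 (value -16): max_ending_here = 1, max_so_far = 17
Position 3 (value -7): max_ending_here = -6, max_so_far = 17
Position 4 (value -10): max_ending_here = -10, max_so_far = 17
Position 5 (value -17): max_ending_here = -17, max_so_far = 17
Position 6 (value -20): max_ending_here = -20, max_so_far = 17
Position 7 (value 3): max_ending_here = 3, max_so_far = 17
Position 8 (value 14): max_ending_here = 17, max_so_far = 17
Position 9 (value 5): max_ending_here = 22, max_so_far = 22

Maximum subarray: [3, 14, 5]
Maximum sum: 22

The maximum subarray is [3, 14, 5] with sum 22. This subarray runs from index 7 to index 9.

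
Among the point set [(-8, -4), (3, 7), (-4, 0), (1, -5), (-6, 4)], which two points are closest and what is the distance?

Computing all pairwise distances among 5 points:

d((-8, -4), (3, 7)) = 15.5563
d((-8, -4), (-4, 0)) = 5.6569
d((-8, -4), (1, -5)) = 9.0554
d((-8, -4), (-6, 4)) = 8.2462
d((3, 7), (-4, 0)) = 9.8995
d((3, 7), (1, -5)) = 12.1655
d((3, 7), (-6, 4)) = 9.4868
d((-4, 0), (1, -5)) = 7.0711
d((-4, 0), (-6, 4)) = 4.4721 <-- minimum
d((1, -5), (-6, 4)) = 11.4018

Closest pair: (-4, 0) and (-6, 4) with distance 4.4721

The closest pair is (-4, 0) and (-6, 4) with Euclidean distance 4.4721. For 5 points, brute-force pairwise comparison is shown above. For large n, the divide-and-conquer algorithm (sort by x, recurse on halves, check the dividing strip) achieves O(n log n).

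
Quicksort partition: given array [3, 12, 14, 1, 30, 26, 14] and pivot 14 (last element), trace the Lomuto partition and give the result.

Lomuto partition with pivot = 14:

Initial array: [3, 12, 14, 1, 30, 26, 14]

arr[0]=3 <= 14: swap with position 0, array becomes [3, 12, 14, 1, 30, 26, 14]
arr[1]=12 <= 14: swap with position 1, array becomes [3, 12, 14, 1, 30, 26, 14]
arr[2]=14 <= 14: swap with position 2, array becomes [3, 12, 14, 1, 30, 26, 14]
arr[3]=1 <= 14: swap with position 3, array becomes [3, 12, 14, 1, 30, 26, 14]
arr[4]=30 > 14: no swap
arr[5]=26 > 14: no swap

Place pivot at position 4: [3, 12, 14, 1, 14, 26, 30]
Pivot position: 4

After partitioning with pivot 14, the array becomes [3, 12, 14, 1, 14, 26, 30]. The pivot is placed at index 4. All elements to the left of the pivot are <= 14, and all elements to the right are > 14.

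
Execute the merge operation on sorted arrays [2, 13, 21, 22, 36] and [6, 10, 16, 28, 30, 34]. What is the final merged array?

Merging process:

Compare 2 vs 6: take 2 from left. Merged: [2]
Compare 13 vs 6: take 6 from right. Merged: [2, 6]
Compare 13 vs 10: take 10 from right. Merged: [2, 6, 10]
Compare 13 vs 16: take 13 from left. Merged: [2, 6, 10, 13]
Compare 21 vs 16: take 16 from right. Merged: [2, 6, 10, 13, 16]
Compare 21 vs 28: take 21 from left. Merged: [2, 6, 10, 13, 16, 21]
Compare 22 vs 28: take 22 from left. Merged: [2, 6, 10, 13, 16, 21, 22]
Compare 36 vs 28: take 28 from right. Merged: [2, 6, 10, 13, 16, 21, 22, 28]
Compare 36 vs 30: take 30 from right. Merged: [2, 6, 10, 13, 16, 21, 22, 28, 30]
Compare 36 vs 34: take 34 from right. Merged: [2, 6, 10, 13, 16, 21, 22, 28, 30, 34]
Append remaining from left: [36]. Merged: [2, 6, 10, 13, 16, 21, 22, 28, 30, 34, 36]

Final merged array: [2, 6, 10, 13, 16, 21, 22, 28, 30, 34, 36]
Total comparisons: 10

The merged array is [2, 6, 10, 13, 16, 21, 22, 28, 30, 34, 36], requiring 10 comparisons. The merge step runs in O(n) time where n is the total number of elements.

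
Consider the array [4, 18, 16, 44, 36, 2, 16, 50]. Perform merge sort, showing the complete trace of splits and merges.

Merge sort trace:

Split: [4, 18, 16, 44, 36, 2, 16, 50] -> [4, 18, 16, 44] and [36, 2, 16, 50]
  Split: [4, 18, 16, 44] -> [4, 18] and [16, 44]
    Split: [4, 18] -> [4] and [18]
    Merge: [4] + [18] -> [4, 18]
    Split: [16, 44] -> [16] and [44]
    Merge: [16] + [44] -> [16, 44]
  Merge: [4, 18] + [16, 44] -> [4, 16, 18, 44]
  Split: [36, 2, 16, 50] -> [36, 2] and [16, 50]
    Split: [36, 2] -> [36] and [2]
    Merge: [36] + [2] -> [2, 36]
    Split: [16, 50] -> [16] and [50]
    Merge: [16] + [50] -> [16, 50]
  Merge: [2, 36] + [16, 50] -> [2, 16, 36, 50]
Merge: [4, 16, 18, 44] + [2, 16, 36, 50] -> [2, 4, 16, 16, 18, 36, 44, 50]

Final sorted array: [2, 4, 16, 16, 18, 36, 44, 50]

The merge sort proceeds by recursively splitting the array and merging sorted halves.
After all merges, the sorted array is [2, 4, 16, 16, 18, 36, 44, 50].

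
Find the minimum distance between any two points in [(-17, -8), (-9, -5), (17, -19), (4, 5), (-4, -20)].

Computing all pairwise distances among 5 points:

d((-17, -8), (-9, -5)) = 8.544 <-- minimum
d((-17, -8), (17, -19)) = 35.7351
d((-17, -8), (4, 5)) = 24.6982
d((-17, -8), (-4, -20)) = 17.6918
d((-9, -5), (17, -19)) = 29.5296
d((-9, -5), (4, 5)) = 16.4012
d((-9, -5), (-4, -20)) = 15.8114
d((17, -19), (4, 5)) = 27.2947
d((17, -19), (-4, -20)) = 21.0238
d((4, 5), (-4, -20)) = 26.2488

Closest pair: (-17, -8) and (-9, -5) with distance 8.544

The closest pair is (-17, -8) and (-9, -5) with Euclidean distance 8.544. For 5 points, brute-force pairwise comparison is shown above. For large n, the divide-and-conquer algorithm (sort by x, recurse on halves, check the dividing strip) achieves O(n log n).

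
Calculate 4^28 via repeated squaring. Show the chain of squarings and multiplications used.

Computing 4^28 by squaring (build up from 4^1; each line after the first costs one multiplication):

4^1 = 4
4^2 = (4^1)^2 = 4^2 = 16
4^3 = 4 * 4^2 = 4 * 16 = 64
4^6 = (4^3)^2 = 64^2 = 4096
4^7 = 4 * 4^6 = 4 * 4096 = 16384
4^14 = (4^7)^2 = 16384^2 = 268435456
4^28 = (4^14)^2 = 268435456^2 = 72057594037927936

Result: 72057594037927936
Multiplications needed: 6 (6 lines after 4^1)

4^28 = 72057594037927936. Using exponentiation by squaring, this requires 6 multiplications. The key idea: if the exponent is even, square the half-power; if odd, multiply by the base once.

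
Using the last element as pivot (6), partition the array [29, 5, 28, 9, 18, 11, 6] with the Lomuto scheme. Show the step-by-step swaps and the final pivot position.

Lomuto partition with pivot = 6:

Initial array: [29, 5, 28, 9, 18, 11, 6]

arr[0]=29 > 6: no swap
arr[1]=5 <= 6: swap with position 0, array becomes [5, 29, 28, 9, 18, 11, 6]
arr[2]=28 > 6: no swap
arr[3]=9 > 6: no swap
arr[4]=18 > 6: no swap
arr[5]=11 > 6: no swap

Place pivot at position 1: [5, 6, 28, 9, 18, 11, 29]
Pivot position: 1

After partitioning with pivot 6, the array becomes [5, 6, 28, 9, 18, 11, 29]. The pivot is placed at index 1. All elements to the left of the pivot are <= 6, and all elements to the right are > 6.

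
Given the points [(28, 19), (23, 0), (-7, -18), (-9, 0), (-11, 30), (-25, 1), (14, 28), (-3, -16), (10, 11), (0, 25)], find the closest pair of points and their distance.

Computing all pairwise distances among 10 points:

d((28, 19), (23, 0)) = 19.6469
d((28, 19), (-7, -18)) = 50.9313
d((28, 19), (-9, 0)) = 41.5933
d((28, 19), (-11, 30)) = 40.5216
d((28, 19), (-25, 1)) = 55.9732
d((28, 19), (14, 28)) = 16.6433
d((28, 19), (-3, -16)) = 46.7547
d((28, 19), (10, 11)) = 19.6977
d((28, 19), (0, 25)) = 28.6356
d((23, 0), (-7, -18)) = 34.9857
d((23, 0), (-9, 0)) = 32.0
d((23, 0), (-11, 30)) = 45.3431
d((23, 0), (-25, 1)) = 48.0104
d((23, 0), (14, 28)) = 29.4109
d((23, 0), (-3, -16)) = 30.5287
d((23, 0), (10, 11)) = 17.0294
d((23, 0), (0, 25)) = 33.9706
d((-7, -18), (-9, 0)) = 18.1108
d((-7, -18), (-11, 30)) = 48.1664
d((-7, -18), (-25, 1)) = 26.1725
d((-7, -18), (14, 28)) = 50.5668
d((-7, -18), (-3, -16)) = 4.4721 <-- minimum
d((-7, -18), (10, 11)) = 33.6155
d((-7, -18), (0, 25)) = 43.566
d((-9, 0), (-11, 30)) = 30.0666
d((-9, 0), (-25, 1)) = 16.0312
d((-9, 0), (14, 28)) = 36.2353
d((-9, 0), (-3, -16)) = 17.088
d((-9, 0), (10, 11)) = 21.9545
d((-9, 0), (0, 25)) = 26.5707
d((-11, 30), (-25, 1)) = 32.2025
d((-11, 30), (14, 28)) = 25.0799
d((-11, 30), (-3, -16)) = 46.6905
d((-11, 30), (10, 11)) = 28.3196
d((-11, 30), (0, 25)) = 12.083
d((-25, 1), (14, 28)) = 47.4342
d((-25, 1), (-3, -16)) = 27.8029
d((-25, 1), (10, 11)) = 36.4005
d((-25, 1), (0, 25)) = 34.6554
d((14, 28), (-3, -16)) = 47.1699
d((14, 28), (10, 11)) = 17.4642
d((14, 28), (0, 25)) = 14.3178
d((-3, -16), (10, 11)) = 29.9666
d((-3, -16), (0, 25)) = 41.1096
d((10, 11), (0, 25)) = 17.2047

Closest pair: (-7, -18) and (-3, -16) with distance 4.4721

The closest pair is (-7, -18) and (-3, -16) with Euclidean distance 4.4721. For 10 points, brute-force pairwise comparison is shown above. For large n, the divide-and-conquer algorithm (sort by x, recurse on halves, check the dividing strip) achieves O(n log n).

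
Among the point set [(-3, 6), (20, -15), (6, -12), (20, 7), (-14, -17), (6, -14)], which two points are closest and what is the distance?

Computing all pairwise distances among 6 points:

d((-3, 6), (20, -15)) = 31.1448
d((-3, 6), (6, -12)) = 20.1246
d((-3, 6), (20, 7)) = 23.0217
d((-3, 6), (-14, -17)) = 25.4951
d((-3, 6), (6, -14)) = 21.9317
d((20, -15), (6, -12)) = 14.3178
d((20, -15), (20, 7)) = 22.0
d((20, -15), (-14, -17)) = 34.0588
d((20, -15), (6, -14)) = 14.0357
d((6, -12), (20, 7)) = 23.6008
d((6, -12), (-14, -17)) = 20.6155
d((6, -12), (6, -14)) = 2.0 <-- minimum
d((20, 7), (-14, -17)) = 41.6173
d((20, 7), (6, -14)) = 25.2389
d((-14, -17), (6, -14)) = 20.2237

Closest pair: (6, -12) and (6, -14) with distance 2.0

The closest pair is (6, -12) and (6, -14) with Euclidean distance 2.0. For 6 points, brute-force pairwise comparison is shown above. For large n, the divide-and-conquer algorithm (sort by x, recurse on halves, check the dividing strip) achieves O(n log n).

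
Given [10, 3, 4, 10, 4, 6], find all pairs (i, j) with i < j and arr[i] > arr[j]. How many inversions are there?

Finding inversions in [10, 3, 4, 10, 4, 6]:

(0, 1): arr[0]=10 > arr[1]=3
(0, 2): arr[0]=10 > arr[2]=4
(0, 4): arr[0]=10 > arr[4]=4
(0, 5): arr[0]=10 > arr[5]=6
(3, 4): arr[3]=10 > arr[4]=4
(3, 5): arr[3]=10 > arr[5]=6

Total inversions: 6

The array has 6 inversion(s): (0,1), (0,2), (0,4), (0,5), (3,4), (3,5). Each pair (i,j) satisfies i < j and arr[i] > arr[j].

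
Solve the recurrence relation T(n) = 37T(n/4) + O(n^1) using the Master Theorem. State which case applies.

Master Theorem for T(n) = 37T(n/4) + O(n^1):

a = 37, b = 4, c = 1
log_b(a) = log_4(37) = 2.6047

Case 1: c = 1 < log_4(37) = 2.6047
T(n) = O(n^(log_4 37))

For T(n) = 37T(n/4) + O(n^1): log_4(37) = 2.6047. This is Case 1 of the Master Theorem (c < log_b(a), work dominated by leaves), giving O(n^(log_4 37)).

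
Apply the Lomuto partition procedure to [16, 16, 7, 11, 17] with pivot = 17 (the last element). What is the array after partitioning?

Lomuto partition with pivot = 17:

Initial array: [16, 16, 7, 11, 17]

arr[0]=16 <= 17: swap with position 0, array becomes [16, 16, 7, 11, 17]
arr[1]=16 <= 17: swap with position 1, array becomes [16, 16, 7, 11, 17]
arr[2]=7 <= 17: swap with position 2, array becomes [16, 16, 7, 11, 17]
arr[3]=11 <= 17: swap with position 3, array becomes [16, 16, 7, 11, 17]

Place pivot at position 4: [16, 16, 7, 11, 17]
Pivot position: 4

After partitioning with pivot 17, the array becomes [16, 16, 7, 11, 17]. The pivot is placed at index 4. All elements to the left of the pivot are <= 17, and all elements to the right are > 17.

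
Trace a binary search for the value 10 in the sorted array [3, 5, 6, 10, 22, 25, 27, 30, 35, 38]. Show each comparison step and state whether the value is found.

Binary search for 10 in [3, 5, 6, 10, 22, 25, 27, 30, 35, 38]:

lo=0, hi=9, mid=4, arr[mid]=22 -> 22 > 10, search left half
lo=0, hi=3, mid=1, arr[mid]=5 -> 5 < 10, search right half
lo=2, hi=3, mid=2, arr[mid]=6 -> 6 < 10, search right half
lo=3, hi=3, mid=3, arr[mid]=10 -> Found target at index 3!

Binary search finds 10 at index 3 after 4 comparisons. The search repeatedly halves the search space by comparing with the middle element.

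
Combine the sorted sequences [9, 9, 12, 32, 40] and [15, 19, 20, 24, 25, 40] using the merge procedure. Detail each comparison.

Merging process:

Compare 9 vs 15: take 9 from left. Merged: [9]
Compare 9 vs 15: take 9 from left. Merged: [9, 9]
Compare 12 vs 15: take 12 from left. Merged: [9, 9, 12]
Compare 32 vs 15: take 15 from right. Merged: [9, 9, 12, 15]
Compare 32 vs 19: take 19 from right. Merged: [9, 9, 12, 15, 19]
Compare 32 vs 20: take 20 from right. Merged: [9, 9, 12, 15, 19, 20]
Compare 32 vs 24: take 24 from right. Merged: [9, 9, 12, 15, 19, 20, 24]
Compare 32 vs 25: take 25 from right. Merged: [9, 9, 12, 15, 19, 20, 24, 25]
Compare 32 vs 40: take 32 from left. Merged: [9, 9, 12, 15, 19, 20, 24, 25, 32]
Compare 40 vs 40: take 40 from left. Merged: [9, 9, 12, 15, 19, 20, 24, 25, 32, 40]
Append remaining from right: [40]. Merged: [9, 9, 12, 15, 19, 20, 24, 25, 32, 40, 40]

Final merged array: [9, 9, 12, 15, 19, 20, 24, 25, 32, 40, 40]
Total comparisons: 10

The merged array is [9, 9, 12, 15, 19, 20, 24, 25, 32, 40, 40], requiring 10 comparisons. The merge step runs in O(n) time where n is the total number of elements.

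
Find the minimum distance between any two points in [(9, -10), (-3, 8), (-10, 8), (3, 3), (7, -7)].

Computing all pairwise distances among 5 points:

d((9, -10), (-3, 8)) = 21.6333
d((9, -10), (-10, 8)) = 26.1725
d((9, -10), (3, 3)) = 14.3178
d((9, -10), (7, -7)) = 3.6056 <-- minimum
d((-3, 8), (-10, 8)) = 7.0
d((-3, 8), (3, 3)) = 7.8102
d((-3, 8), (7, -7)) = 18.0278
d((-10, 8), (3, 3)) = 13.9284
d((-10, 8), (7, -7)) = 22.6716
d((3, 3), (7, -7)) = 10.7703

Closest pair: (9, -10) and (7, -7) with distance 3.6056

The closest pair is (9, -10) and (7, -7) with Euclidean distance 3.6056. For 5 points, brute-force pairwise comparison is shown above. For large n, the divide-and-conquer algorithm (sort by x, recurse on halves, check the dividing strip) achieves O(n log n).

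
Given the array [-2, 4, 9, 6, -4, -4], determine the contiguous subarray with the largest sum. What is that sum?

Using Kadane's algorithm on [-2, 4, 9, 6, -4, -4]:

Scanning through the array:
Position 1 (value 4): max_ending_here = 4, max_so_far = 4
Position 2 (value 9): max_ending_here = 13, max_so_far = 13
Position 3 (value 6): max_ending_here = 19, max_so_far = 19
Position 4 (value -4): max_ending_here = 15, max_so_far = 19
Position 5 (value -4): max_ending_here = 11, max_so_far = 19

Maximum subarray: [4, 9, 6]
Maximum sum: 19

The maximum subarray is [4, 9, 6] with sum 19. This subarray runs from index 1 to index 3.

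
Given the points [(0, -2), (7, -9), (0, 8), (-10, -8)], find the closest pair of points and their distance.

Computing all pairwise distances among 4 points:

d((0, -2), (7, -9)) = 9.8995 <-- minimum
d((0, -2), (0, 8)) = 10.0
d((0, -2), (-10, -8)) = 11.6619
d((7, -9), (0, 8)) = 18.3848
d((7, -9), (-10, -8)) = 17.0294
d((0, 8), (-10, -8)) = 18.868

Closest pair: (0, -2) and (7, -9) with distance 9.8995

The closest pair is (0, -2) and (7, -9) with Euclidean distance 9.8995. For 4 points, brute-force pairwise comparison is shown above. For large n, the divide-and-conquer algorithm (sort by x, recurse on halves, check the dividing strip) achieves O(n log n).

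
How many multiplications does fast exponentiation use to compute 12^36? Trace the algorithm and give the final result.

Computing 12^36 by squaring (build up from 12^1; each line after the first costs one multiplication):

12^1 = 12
12^2 = (12^1)^2 = 12^2 = 144
12^4 = (12^2)^2 = 144^2 = 20736
12^8 = (12^4)^2 = 20736^2 = 429981696
12^9 = 12 * 12^8 = 12 * 429981696 = 5159780352
12^18 = (12^9)^2 = 5159780352^2 = 26623333280885243904
12^36 = (12^18)^2 = 26623333280885243904^2 = 708801874985091845381344307009569161216

Result: 708801874985091845381344307009569161216
Multiplications needed: 6 (6 lines after 12^1)

12^36 = 708801874985091845381344307009569161216. Using exponentiation by squaring, this requires 6 multiplications. The key idea: if the exponent is even, square the half-power; if odd, multiply by the base once.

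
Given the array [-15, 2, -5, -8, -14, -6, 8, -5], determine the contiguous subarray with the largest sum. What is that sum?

Using Kadane's algorithm on [-15, 2, -5, -8, -14, -6, 8, -5]:

Scanning through the array:
Position 1 (value 2): max_ending_here = 2, max_so_far = 2
Position 2 (value -5): max_ending_here = -3, max_so_far = 2
Position 3 (value -8): max_ending_here = -8, max_so_far = 2
Position 4 (value -14): max_ending_here = -14, max_so_far = 2
Position 5 (value -6): max_ending_here = -6, max_so_far = 2
Position 6 (value 8): max_ending_here = 8, max_so_far = 8
Position 7 (value -5): max_ending_here = 3, max_so_far = 8

Maximum subarray: [8]
Maximum sum: 8

The maximum subarray is [8] with sum 8. This subarray runs from index 6 to index 6.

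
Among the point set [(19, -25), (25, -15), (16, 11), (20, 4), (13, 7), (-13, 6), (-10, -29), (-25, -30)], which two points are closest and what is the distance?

Computing all pairwise distances among 8 points:

d((19, -25), (25, -15)) = 11.6619
d((19, -25), (16, 11)) = 36.1248
d((19, -25), (20, 4)) = 29.0172
d((19, -25), (13, 7)) = 32.5576
d((19, -25), (-13, 6)) = 44.5533
d((19, -25), (-10, -29)) = 29.2746
d((19, -25), (-25, -30)) = 44.2832
d((25, -15), (16, 11)) = 27.5136
d((25, -15), (20, 4)) = 19.6469
d((25, -15), (13, 7)) = 25.0599
d((25, -15), (-13, 6)) = 43.4166
d((25, -15), (-10, -29)) = 37.6962
d((25, -15), (-25, -30)) = 52.2015
d((16, 11), (20, 4)) = 8.0623
d((16, 11), (13, 7)) = 5.0 <-- minimum
d((16, 11), (-13, 6)) = 29.4279
d((16, 11), (-10, -29)) = 47.7074
d((16, 11), (-25, -30)) = 57.9828
d((20, 4), (13, 7)) = 7.6158
d((20, 4), (-13, 6)) = 33.0606
d((20, 4), (-10, -29)) = 44.5982
d((20, 4), (-25, -30)) = 56.4004
d((13, 7), (-13, 6)) = 26.0192
d((13, 7), (-10, -29)) = 42.72
d((13, 7), (-25, -30)) = 53.0377
d((-13, 6), (-10, -29)) = 35.1283
d((-13, 6), (-25, -30)) = 37.9473
d((-10, -29), (-25, -30)) = 15.0333

Closest pair: (16, 11) and (13, 7) with distance 5.0

The closest pair is (16, 11) and (13, 7) with Euclidean distance 5.0. For 8 points, brute-force pairwise comparison is shown above. For large n, the divide-and-conquer algorithm (sort by x, recurse on halves, check the dividing strip) achieves O(n log n).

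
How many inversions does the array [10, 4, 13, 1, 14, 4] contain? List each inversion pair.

Finding inversions in [10, 4, 13, 1, 14, 4]:

(0, 1): arr[0]=10 > arr[1]=4
(0, 3): arr[0]=10 > arr[3]=1
(0, 5): arr[0]=10 > arr[5]=4
(1, 3): arr[1]=4 > arr[3]=1
(2, 3): arr[2]=13 > arr[3]=1
(2, 5): arr[2]=13 > arr[5]=4
(4, 5): arr[4]=14 > arr[5]=4

Total inversions: 7

The array has 7 inversion(s): (0,1), (0,3), (0,5), (1,3), (2,3), (2,5), (4,5). Each pair (i,j) satisfies i < j and arr[i] > arr[j].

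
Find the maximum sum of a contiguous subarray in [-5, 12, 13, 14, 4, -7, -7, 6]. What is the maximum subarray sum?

Using Kadane's algorithm on [-5, 12, 13, 14, 4, -7, -7, 6]:

Scanning through the array:
Position 1 (value 12): max_ending_here = 12, max_so_far = 12
Position 2 (value 13): max_ending_here = 25, max_so_far = 25
Position 3 (value 14): max_ending_here = 39, max_so_far = 39
Position 4 (value 4): max_ending_here = 43, max_so_far = 43
Position 5 (value -7): max_ending_here = 36, max_so_far = 43
Position 6 (value -7): max_ending_here = 29, max_so_far = 43
Position 7 (value 6): max_ending_here = 35, max_so_far = 43

Maximum subarray: [12, 13, 14, 4]
Maximum sum: 43

The maximum subarray is [12, 13, 14, 4] with sum 43. This subarray runs from index 1 to index 4.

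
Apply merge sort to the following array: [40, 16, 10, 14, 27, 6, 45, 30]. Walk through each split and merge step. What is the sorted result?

Merge sort trace:

Split: [40, 16, 10, 14, 27, 6, 45, 30] -> [40, 16, 10, 14] and [27, 6, 45, 30]
  Split: [40, 16, 10, 14] -> [40, 16] and [10, 14]
    Split: [40, 16] -> [40] and [16]
    Merge: [40] + [16] -> [16, 40]
    Split: [10, 14] -> [10] and [14]
    Merge: [10] + [14] -> [10, 14]
  Merge: [16, 40] + [10, 14] -> [10, 14, 16, 40]
  Split: [27, 6, 45, 30] -> [27, 6] and [45, 30]
    Split: [27, 6] -> [27] and [6]
    Merge: [27] + [6] -> [6, 27]
    Split: [45, 30] -> [45] and [30]
    Merge: [45] + [30] -> [30, 45]
  Merge: [6, 27] + [30, 45] -> [6, 27, 30, 45]
Merge: [10, 14, 16, 40] + [6, 27, 30, 45] -> [6, 10, 14, 16, 27, 30, 40, 45]

Final sorted array: [6, 10, 14, 16, 27, 30, 40, 45]

The merge sort proceeds by recursively splitting the array and merging sorted halves.
After all merges, the sorted array is [6, 10, 14, 16, 27, 30, 40, 45].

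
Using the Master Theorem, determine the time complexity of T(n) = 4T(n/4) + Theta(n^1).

Master Theorem for T(n) = 4T(n/4) + O(n^1):

a = 4, b = 4, c = 1
log_b(a) = log_4(4) = 1.0000

Case 2: c = 1 = log_4(4) = 1.0000
T(n) = O(n^1 log n) = O(n log n)

For T(n) = 4T(n/4) + O(n^1): log_4(4) = 1.0000. This is Case 2 of the Master Theorem (c = log_b(a), equal work at all levels), giving O(n log n).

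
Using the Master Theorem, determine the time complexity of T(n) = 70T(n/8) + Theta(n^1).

Master Theorem for T(n) = 70T(n/8) + O(n^1):

a = 70, b = 8, c = 1
log_b(a) = log_8(70) = 2.0431

Case 1: c = 1 < log_8(70) = 2.0431
T(n) = O(n^(log_8 70))

For T(n) = 70T(n/8) + O(n^1): log_8(70) = 2.0431. This is Case 1 of the Master Theorem (c < log_b(a), work dominated by leaves), giving O(n^(log_8 70)).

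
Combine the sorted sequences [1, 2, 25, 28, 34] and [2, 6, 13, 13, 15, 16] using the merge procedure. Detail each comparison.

Merging process:

Compare 1 vs 2: take 1 from left. Merged: [1]
Compare 2 vs 2: take 2 from left. Merged: [1, 2]
Compare 25 vs 2: take 2 from right. Merged: [1, 2, 2]
Compare 25 vs 6: take 6 from right. Merged: [1, 2, 2, 6]
Compare 25 vs 13: take 13 from right. Merged: [1, 2, 2, 6, 13]
Compare 25 vs 13: take 13 from right. Merged: [1, 2, 2, 6, 13, 13]
Compare 25 vs 15: take 15 from right. Merged: [1, 2, 2, 6, 13, 13, 15]
Compare 25 vs 16: take 16 from right. Merged: [1, 2, 2, 6, 13, 13, 15, 16]
Append remaining from left: [25, 28, 34]. Merged: [1, 2, 2, 6, 13, 13, 15, 16, 25, 28, 34]

Final merged array: [1, 2, 2, 6, 13, 13, 15, 16, 25, 28, 34]
Total comparisons: 8

The merged array is [1, 2, 2, 6, 13, 13, 15, 16, 25, 28, 34], requiring 8 comparisons. The merge step runs in O(n) time where n is the total number of elements.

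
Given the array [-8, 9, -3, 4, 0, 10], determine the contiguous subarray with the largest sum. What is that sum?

Using Kadane's algorithm on [-8, 9, -3, 4, 0, 10]:

Scanning through the array:
Position 1 (value 9): max_ending_here = 9, max_so_far = 9
Position 2 (value -3): max_ending_here = 6, max_so_far = 9
Position 3 (value 4): max_ending_here = 10, max_so_far = 10
Position 4 (value 0): max_ending_here = 10, max_so_far = 10
Position 5 (value 10): max_ending_here = 20, max_so_far = 20

Maximum subarray: [9, -3, 4, 0, 10]
Maximum sum: 20

The maximum subarray is [9, -3, 4, 0, 10] with sum 20. This subarray runs from index 1 to index 5.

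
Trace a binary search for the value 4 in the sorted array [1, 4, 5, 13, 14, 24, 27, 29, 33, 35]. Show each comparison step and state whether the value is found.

Binary search for 4 in [1, 4, 5, 13, 14, 24, 27, 29, 33, 35]:

lo=0, hi=9, mid=4, arr[mid]=14 -> 14 > 4, search left half
lo=0, hi=3, mid=1, arr[mid]=4 -> Found target at index 1!

Binary search finds 4 at index 1 after 2 comparisons. The search repeatedly halves the search space by comparing with the middle element.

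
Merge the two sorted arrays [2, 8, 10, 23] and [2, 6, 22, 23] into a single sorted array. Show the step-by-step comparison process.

Merging process:

Compare 2 vs 2: take 2 from left. Merged: [2]
Compare 8 vs 2: take 2 from right. Merged: [2, 2]
Compare 8 vs 6: take 6 from right. Merged: [2, 2, 6]
Compare 8 vs 22: take 8 from left. Merged: [2, 2, 6, 8]
Compare 10 vs 22: take 10 from left. Merged: [2, 2, 6, 8, 10]
Compare 23 vs 22: take 22 from right. Merged: [2, 2, 6, 8, 10, 22]
Compare 23 vs 23: take 23 from left. Merged: [2, 2, 6, 8, 10, 22, 23]
Append remaining from right: [23]. Merged: [2, 2, 6, 8, 10, 22, 23, 23]

Final merged array: [2, 2, 6, 8, 10, 22, 23, 23]
Total comparisons: 7

The merged array is [2, 2, 6, 8, 10, 22, 23, 23], requiring 7 comparisons. The merge step runs in O(n) time where n is the total number of elements.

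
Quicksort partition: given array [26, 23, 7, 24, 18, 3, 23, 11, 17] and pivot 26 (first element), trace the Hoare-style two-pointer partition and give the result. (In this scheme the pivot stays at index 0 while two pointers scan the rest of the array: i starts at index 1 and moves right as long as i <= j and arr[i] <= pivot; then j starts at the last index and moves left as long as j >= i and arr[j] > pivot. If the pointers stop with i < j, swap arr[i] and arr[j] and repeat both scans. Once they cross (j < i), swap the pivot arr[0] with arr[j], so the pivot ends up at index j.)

Hoare-style two-pointer partition with pivot = 26:

Initial array: [26, 23, 7, 24, 18, 3, 23, 11, 17]

Pointers start at i = 1, j = 8.
i ends at 9, j ends at 8: the pointers have crossed (j < i), so scanning stops.

Swap pivot arr[0] with arr[8] to place pivot at position 8: [17, 23, 7, 24, 18, 3, 23, 11, 26]
Pivot position: 8

After partitioning with pivot 26, the array becomes [17, 23, 7, 24, 18, 3, 23, 11, 26]. The pivot is placed at index 8. All elements to the left of the pivot are <= 26, and all elements to the right are > 26.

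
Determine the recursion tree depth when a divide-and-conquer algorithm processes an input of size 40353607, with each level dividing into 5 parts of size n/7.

For divide and conquer with division factor 7:

Problem sizes at each level:
Level 0: 40353607
Level 1: 5764801
Level 2: 823543
Level 3: 117649
Level 4: 16807
Level 5: 2401
Level 6: 343
Level 7: 49
Level 8: 7
Level 9: 1

The root is level 0 and the size-1 base case is level 9 (the tree spans levels 0 through 9, i.e. 10 levels counting the root), so the depth is the number of divisions: log_7(40353607) = 9

The recursion tree depth is log_7(40353607) = 9. At each level, the problem size is divided by 7, so it takes 9 divisions to reduce to a base case of size 1. The algorithm makes 5 recursive calls at each level.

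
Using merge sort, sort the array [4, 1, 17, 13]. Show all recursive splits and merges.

Merge sort trace:

Split: [4, 1, 17, 13] -> [4, 1] and [17, 13]
  Split: [4, 1] -> [4] and [1]
  Merge: [4] + [1] -> [1, 4]
  Split: [17, 13] -> [17] and [13]
  Merge: [17] + [13] -> [13, 17]
Merge: [1, 4] + [13, 17] -> [1, 4, 13, 17]

Final sorted array: [1, 4, 13, 17]

The merge sort proceeds by recursively splitting the array and merging sorted halves.
After all merges, the sorted array is [1, 4, 13, 17].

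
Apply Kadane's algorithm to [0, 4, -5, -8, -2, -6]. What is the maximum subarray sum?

Using Kadane's algorithm on [0, 4, -5, -8, -2, -6]:

Scanning through the array:
Position 1 (value 4): max_ending_here = 4, max_so_far = 4
Position 2 (value -5): max_ending_here = -1, max_so_far = 4
Position 3 (value -8): max_ending_here = -8, max_so_far = 4
Position 4 (value -2): max_ending_here = -2, max_so_far = 4
Position 5 (value -6): max_ending_here = -6, max_so_far = 4

Maximum subarray: [0, 4]
Maximum sum: 4

The maximum subarray is [0, 4] with sum 4. This subarray runs from index 0 to index 1.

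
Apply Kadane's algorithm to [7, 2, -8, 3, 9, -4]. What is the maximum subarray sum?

Using Kadane's algorithm on [7, 2, -8, 3, 9, -4]:

Scanning through the array:
Position 1 (value 2): max_ending_here = 9, max_so_far = 9
Position 2 (value -8): max_ending_here = 1, max_so_far = 9
Position 3 (value 3): max_ending_here = 4, max_so_far = 9
Position 4 (value 9): max_ending_here = 13, max_so_far = 13
Position 5 (value -4): max_ending_here = 9, max_so_far = 13

Maximum subarray: [7, 2, -8, 3, 9]
Maximum sum: 13

The maximum subarray is [7, 2, -8, 3, 9] with sum 13. This subarray runs from index 0 to index 4.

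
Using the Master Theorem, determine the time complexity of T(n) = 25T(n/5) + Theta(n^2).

Master Theorem for T(n) = 25T(n/5) + O(n^2):

a = 25, b = 5, c = 2
log_b(a) = log_5(25) = 2.0000

Case 2: c = 2 = log_5(25) = 2.0000
T(n) = O(n^2 log n) = O(n^2 log n)

For T(n) = 25T(n/5) + O(n^2): log_5(25) = 2.0000. This is Case 2 of the Master Theorem (c = log_b(a), equal work at all levels), giving O(n^2 log n).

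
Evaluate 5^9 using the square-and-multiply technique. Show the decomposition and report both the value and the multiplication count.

Computing 5^9 by squaring (build up from 5^1; each line after the first costs one multiplication):

5^1 = 5
5^2 = (5^1)^2 = 5^2 = 25
5^4 = (5^2)^2 = 25^2 = 625
5^8 = (5^4)^2 = 625^2 = 390625
5^9 = 5 * 5^8 = 5 * 390625 = 1953125

Result: 1953125
Multiplications needed: 4 (4 lines after 5^1)

5^9 = 1953125. Using exponentiation by squaring, this requires 4 multiplications. The key idea: if the exponent is even, square the half-power; if odd, multiply by the base once.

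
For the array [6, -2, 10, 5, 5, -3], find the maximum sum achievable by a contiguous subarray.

Using Kadane's algorithm on [6, -2, 10, 5, 5, -3]:

Scanning through the array:
Position 1 (value -2): max_ending_here = 4, max_so_far = 6
Position 2 (value 10): max_ending_here = 14, max_so_far = 14
Position 3 (value 5): max_ending_here = 19, max_so_far = 19
Position 4 (value 5): max_ending_here = 24, max_so_far = 24
Position 5 (value -3): max_ending_here = 21, max_so_far = 24

Maximum subarray: [6, -2, 10, 5, 5]
Maximum sum: 24

The maximum subarray is [6, -2, 10, 5, 5] with sum 24. This subarray runs from index 0 to index 4.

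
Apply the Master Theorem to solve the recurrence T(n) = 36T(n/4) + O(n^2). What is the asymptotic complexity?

Master Theorem for T(n) = 36T(n/4) + O(n^2):

a = 36, b = 4, c = 2
log_b(a) = log_4(36) = 2.5850

Case 1: c = 2 < log_4(36) = 2.5850
T(n) = O(n^(log_4 36))

For T(n) = 36T(n/4) + O(n^2): log_4(36) = 2.5850. This is Case 1 of the Master Theorem (c < log_b(a), work dominated by leaves), giving O(n^(log_4 36)).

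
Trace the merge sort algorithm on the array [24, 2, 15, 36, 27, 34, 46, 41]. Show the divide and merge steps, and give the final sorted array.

Merge sort trace:

Split: [24, 2, 15, 36, 27, 34, 46, 41] -> [24, 2, 15, 36] and [27, 34, 46, 41]
  Split: [24, 2, 15, 36] -> [24, 2] and [15, 36]
    Split: [24, 2] -> [24] and [2]
    Merge: [24] + [2] -> [2, 24]
    Split: [15, 36] -> [15] and [36]
    Merge: [15] + [36] -> [15, 36]
  Merge: [2, 24] + [15, 36] -> [2, 15, 24, 36]
  Split: [27, 34, 46, 41] -> [27, 34] and [46, 41]
    Split: [27, 34] -> [27] and [34]
    Merge: [27] + [34] -> [27, 34]
    Split: [46, 41] -> [46] and [41]
    Merge: [46] + [41] -> [41, 46]
  Merge: [27, 34] + [41, 46] -> [27, 34, 41, 46]
Merge: [2, 15, 24, 36] + [27, 34, 41, 46] -> [2, 15, 24, 27, 34, 36, 41, 46]

Final sorted array: [2, 15, 24, 27, 34, 36, 41, 46]

The merge sort proceeds by recursively splitting the array and merging sorted halves.
After all merges, the sorted array is [2, 15, 24, 27, 34, 36, 41, 46].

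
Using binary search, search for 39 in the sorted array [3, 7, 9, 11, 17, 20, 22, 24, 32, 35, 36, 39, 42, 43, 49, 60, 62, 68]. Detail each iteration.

Binary search for 39 in [3, 7, 9, 11, 17, 20, 22, 24, 32, 35, 36, 39, 42, 43, 49, 60, 62, 68]:

lo=0, hi=17, mid=8, arr[mid]=32 -> 32 < 39, search right half
lo=9, hi=17, mid=13, arr[mid]=43 -> 43 > 39, search left half
lo=9, hi=12, mid=10, arr[mid]=36 -> 36 < 39, search right half
lo=11, hi=12, mid=11, arr[mid]=39 -> Found target at index 11!

Binary search finds 39 at index 11 after 4 comparisons. The search repeatedly halves the search space by comparing with the middle element.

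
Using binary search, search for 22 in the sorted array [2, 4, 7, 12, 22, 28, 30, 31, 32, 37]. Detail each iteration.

Binary search for 22 in [2, 4, 7, 12, 22, 28, 30, 31, 32, 37]:

lo=0, hi=9, mid=4, arr[mid]=22 -> Found target at index 4!

Binary search finds 22 at index 4 after 1 comparisons. The search repeatedly halves the search space by comparing with the middle element.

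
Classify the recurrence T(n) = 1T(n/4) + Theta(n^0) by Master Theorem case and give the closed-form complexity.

Master Theorem for T(n) = 1T(n/4) + O(n^0):

a = 1, b = 4, c = 0
log_b(a) = log_4(1) = 0.0000

Case 2: c = 0 = log_4(1) = 0.0000
T(n) = O(n^0 log n) = O(log n)

For T(n) = 1T(n/4) + O(n^0): log_4(1) = 0.0000. This is Case 2 of the Master Theorem (c = log_b(a), equal work at all levels), giving O(log n).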